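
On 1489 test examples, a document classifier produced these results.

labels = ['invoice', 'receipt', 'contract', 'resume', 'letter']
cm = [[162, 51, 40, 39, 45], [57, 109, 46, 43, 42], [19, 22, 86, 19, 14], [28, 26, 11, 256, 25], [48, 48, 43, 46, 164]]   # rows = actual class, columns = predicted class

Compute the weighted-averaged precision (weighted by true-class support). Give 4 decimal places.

0.5227

Per-class precision (TP/(TP+FP)):
  invoice: TP=162, FP=57+19+28+48=152 → 162/314 = 0.51592
  receipt: TP=109, FP=51+22+26+48=147 → 109/256 = 0.42578
  contract: TP=86, FP=40+46+11+43=140 → 86/226 = 0.38053
  resume: TP=256, FP=39+43+19+46=147 → 256/403 = 0.63524
  letter: TP=164, FP=45+42+14+25=126 → 164/290 = 0.56552
Weighted-precision = Σ (supportᵢ/N)·precisionᵢ with N=1489: (337/1489)·0.51592 + (297/1489)·0.42578 + (160/1489)·0.38053 + (346/1489)·0.63524 + (349/1489)·0.56552 = 0.5227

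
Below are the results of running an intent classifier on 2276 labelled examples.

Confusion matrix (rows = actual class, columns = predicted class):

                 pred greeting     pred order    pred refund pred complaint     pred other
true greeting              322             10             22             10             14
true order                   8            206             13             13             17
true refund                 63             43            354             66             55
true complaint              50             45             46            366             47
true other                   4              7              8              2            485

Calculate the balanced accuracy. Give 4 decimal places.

0.7764

Balanced accuracy = mean of per-class recall.
  greeting: recall = 322/378 = 0.85185
  order: recall = 206/257 = 0.80156
  refund: recall = 354/581 = 0.60929
  complaint: recall = 366/554 = 0.66065
  other: recall = 485/506 = 0.95850
Mean = (0.85185 + 0.80156 + 0.60929 + 0.66065 + 0.95850) / 5 = 0.7764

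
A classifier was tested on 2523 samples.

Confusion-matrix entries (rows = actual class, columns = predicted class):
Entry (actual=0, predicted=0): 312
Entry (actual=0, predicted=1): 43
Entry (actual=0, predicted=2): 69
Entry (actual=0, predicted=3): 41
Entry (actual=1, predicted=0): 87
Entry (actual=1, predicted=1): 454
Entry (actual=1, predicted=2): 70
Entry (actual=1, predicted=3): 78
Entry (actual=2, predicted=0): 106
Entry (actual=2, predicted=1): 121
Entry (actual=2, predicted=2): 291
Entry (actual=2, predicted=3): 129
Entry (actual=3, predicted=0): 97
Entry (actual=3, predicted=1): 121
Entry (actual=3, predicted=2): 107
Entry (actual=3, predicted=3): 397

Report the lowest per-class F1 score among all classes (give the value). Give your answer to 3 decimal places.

0.492

Per-class F1 score (2·TP/(2·TP+FP+FN)):
  0: TP=312, FP=87+106+97=290, FN=43+69+41=153 → 624/1067 = 0.5848
  1: TP=454, FP=43+121+121=285, FN=87+70+78=235 → 908/1428 = 0.6359
  2: TP=291, FP=69+70+107=246, FN=106+121+129=356 → 582/1184 = 0.4916
  3: TP=397, FP=41+78+129=248, FN=97+121+107=325 → 794/1367 = 0.5808
Lowest is class '2' with F1 score = 0.492.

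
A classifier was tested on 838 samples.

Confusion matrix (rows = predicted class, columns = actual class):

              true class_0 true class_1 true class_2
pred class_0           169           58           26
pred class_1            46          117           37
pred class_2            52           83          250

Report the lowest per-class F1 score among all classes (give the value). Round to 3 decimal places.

Per-class F1 score (2·TP/(2·TP+FP+FN)):
  class_0: TP=169, FP=58+26=84, FN=46+52=98 → 338/520 = 0.6500
  class_1: TP=117, FP=46+37=83, FN=58+83=141 → 234/458 = 0.5109
  class_2: TP=250, FP=52+83=135, FN=26+37=63 → 500/698 = 0.7163
Lowest is class 'class_1' with F1 score = 0.511.

0.511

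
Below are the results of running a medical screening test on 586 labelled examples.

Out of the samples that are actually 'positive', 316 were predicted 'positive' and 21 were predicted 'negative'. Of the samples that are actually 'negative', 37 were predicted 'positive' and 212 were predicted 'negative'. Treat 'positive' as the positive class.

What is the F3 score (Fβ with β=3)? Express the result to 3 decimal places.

Fβ = (1+β²)·TP / ((1+β²)·TP + β²·FN + FP), with β²=9
= 10·316 / (10·316 + 9·21 + 37) = 0.933

0.933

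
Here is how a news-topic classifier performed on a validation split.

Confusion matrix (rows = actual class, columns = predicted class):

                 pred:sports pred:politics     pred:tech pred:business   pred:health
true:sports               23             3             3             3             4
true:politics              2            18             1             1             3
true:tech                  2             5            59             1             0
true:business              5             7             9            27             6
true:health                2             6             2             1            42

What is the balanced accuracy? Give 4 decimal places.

Balanced accuracy = mean of per-class recall.
  sports: recall = 23/36 = 0.63889
  politics: recall = 18/25 = 0.72000
  tech: recall = 59/67 = 0.88060
  business: recall = 27/54 = 0.50000
  health: recall = 42/53 = 0.79245
Mean = (0.63889 + 0.72000 + 0.88060 + 0.50000 + 0.79245) / 5 = 0.7064

0.7064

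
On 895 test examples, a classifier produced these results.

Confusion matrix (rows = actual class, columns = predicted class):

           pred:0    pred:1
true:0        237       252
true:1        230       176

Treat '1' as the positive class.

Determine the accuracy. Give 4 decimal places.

Accuracy = (TP+TN)/N = (176+237)/895 = 0.4615

0.4615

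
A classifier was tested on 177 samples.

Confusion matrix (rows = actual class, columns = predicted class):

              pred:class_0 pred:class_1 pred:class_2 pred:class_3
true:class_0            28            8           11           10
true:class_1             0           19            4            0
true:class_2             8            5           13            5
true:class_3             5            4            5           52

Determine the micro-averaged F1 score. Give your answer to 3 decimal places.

0.633

Micro-averaging pools counts across classes: ΣTP=112, ΣFP=65, ΣFN=65.
Micro-F1 score = 2·TP/(2·TP+FP+FN) on pooled counts = 0.633 (equals overall accuracy in single-label multiclass).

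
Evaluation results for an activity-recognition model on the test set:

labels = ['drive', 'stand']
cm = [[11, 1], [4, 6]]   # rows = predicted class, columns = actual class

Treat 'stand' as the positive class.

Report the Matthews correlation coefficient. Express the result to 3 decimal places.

MCC = (TP·TN − FP·FN) / √((TP+FP)(TP+FN)(TN+FP)(TN+FN))
Numerator = 6·11 − 4·1 = 62
Denominator = √(10·7·15·12) = √12600 = 112.2497
MCC = 62 / 112.2497 = 0.552

0.552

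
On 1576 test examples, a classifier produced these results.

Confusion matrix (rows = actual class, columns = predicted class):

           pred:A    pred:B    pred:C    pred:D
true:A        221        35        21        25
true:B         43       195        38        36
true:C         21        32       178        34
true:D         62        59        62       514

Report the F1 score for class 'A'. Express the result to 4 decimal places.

F1 score = 2·TP/(2·TP+FP+FN).
A: TP=221, FP=43+21+62=126, FN=35+21+25=81 → 442/649 = 0.68105

0.6810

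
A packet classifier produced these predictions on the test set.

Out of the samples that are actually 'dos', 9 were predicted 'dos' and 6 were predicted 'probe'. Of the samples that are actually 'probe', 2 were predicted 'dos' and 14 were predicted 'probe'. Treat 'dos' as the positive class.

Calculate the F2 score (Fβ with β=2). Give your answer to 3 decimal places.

0.634

Fβ = (1+β²)·TP / ((1+β²)·TP + β²·FN + FP), with β²=4
= 5·9 / (5·9 + 4·6 + 2) = 0.634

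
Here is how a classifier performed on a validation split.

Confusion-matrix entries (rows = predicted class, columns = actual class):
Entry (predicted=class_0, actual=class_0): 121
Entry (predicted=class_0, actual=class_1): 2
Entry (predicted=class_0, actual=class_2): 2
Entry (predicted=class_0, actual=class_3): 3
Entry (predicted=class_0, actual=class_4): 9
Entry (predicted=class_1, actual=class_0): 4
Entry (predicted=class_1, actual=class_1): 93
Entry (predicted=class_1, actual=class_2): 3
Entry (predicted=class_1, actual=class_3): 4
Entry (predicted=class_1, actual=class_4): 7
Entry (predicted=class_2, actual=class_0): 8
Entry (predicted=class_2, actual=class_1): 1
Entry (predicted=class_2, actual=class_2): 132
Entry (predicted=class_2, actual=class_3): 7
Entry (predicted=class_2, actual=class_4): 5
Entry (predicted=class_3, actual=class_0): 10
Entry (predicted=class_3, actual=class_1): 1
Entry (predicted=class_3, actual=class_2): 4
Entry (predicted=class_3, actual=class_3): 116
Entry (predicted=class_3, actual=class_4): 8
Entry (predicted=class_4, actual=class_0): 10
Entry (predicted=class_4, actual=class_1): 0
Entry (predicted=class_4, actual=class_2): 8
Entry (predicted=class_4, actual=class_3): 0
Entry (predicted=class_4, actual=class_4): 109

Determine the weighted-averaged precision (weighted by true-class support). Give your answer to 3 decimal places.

0.857

Per-class precision (TP/(TP+FP)):
  class_0: TP=121, FP=2+2+3+9=16 → 121/137 = 0.8832
  class_1: TP=93, FP=4+3+4+7=18 → 93/111 = 0.8378
  class_2: TP=132, FP=8+1+7+5=21 → 132/153 = 0.8627
  class_3: TP=116, FP=10+1+4+8=23 → 116/139 = 0.8345
  class_4: TP=109, FP=10+0+8+0=18 → 109/127 = 0.8583
Weighted-precision = Σ (supportᵢ/N)·precisionᵢ with N=667: (153/667)·0.8832 + (97/667)·0.8378 + (149/667)·0.8627 + (130/667)·0.8345 + (138/667)·0.8583 = 0.857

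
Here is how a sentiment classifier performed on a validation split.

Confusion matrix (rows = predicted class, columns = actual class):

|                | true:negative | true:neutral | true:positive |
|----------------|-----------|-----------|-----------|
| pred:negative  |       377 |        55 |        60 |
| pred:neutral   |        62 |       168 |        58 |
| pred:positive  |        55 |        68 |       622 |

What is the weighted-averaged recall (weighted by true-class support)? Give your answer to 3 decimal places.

0.765

Per-class recall (TP/(TP+FN)):
  negative: TP=377, FN=62+55=117 → 377/494 = 0.7632
  neutral: TP=168, FN=55+68=123 → 168/291 = 0.5773
  positive: TP=622, FN=60+58=118 → 622/740 = 0.8405
Weighted-recall = Σ (supportᵢ/N)·recallᵢ with N=1525: (494/1525)·0.7632 + (291/1525)·0.5773 + (740/1525)·0.8405 = 0.765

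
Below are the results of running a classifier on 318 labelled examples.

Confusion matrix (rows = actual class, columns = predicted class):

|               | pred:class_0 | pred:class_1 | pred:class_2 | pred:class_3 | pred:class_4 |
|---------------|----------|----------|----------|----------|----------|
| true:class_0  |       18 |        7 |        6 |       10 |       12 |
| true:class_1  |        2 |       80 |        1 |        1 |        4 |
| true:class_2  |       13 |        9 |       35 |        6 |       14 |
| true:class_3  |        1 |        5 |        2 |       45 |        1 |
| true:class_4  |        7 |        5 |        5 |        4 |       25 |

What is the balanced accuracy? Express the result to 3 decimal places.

Balanced accuracy = mean of per-class recall.
  class_0: recall = 18/53 = 0.3396
  class_1: recall = 80/88 = 0.9091
  class_2: recall = 35/77 = 0.4545
  class_3: recall = 45/54 = 0.8333
  class_4: recall = 25/46 = 0.5435
Mean = (0.3396 + 0.9091 + 0.4545 + 0.8333 + 0.5435) / 5 = 0.616

0.616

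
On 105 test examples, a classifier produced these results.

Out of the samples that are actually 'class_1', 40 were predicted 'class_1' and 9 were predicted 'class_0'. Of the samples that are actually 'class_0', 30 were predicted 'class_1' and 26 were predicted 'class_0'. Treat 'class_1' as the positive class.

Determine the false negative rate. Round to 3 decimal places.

0.184

FNR = FN/(FN+TP) = 9/(9+40) = 0.184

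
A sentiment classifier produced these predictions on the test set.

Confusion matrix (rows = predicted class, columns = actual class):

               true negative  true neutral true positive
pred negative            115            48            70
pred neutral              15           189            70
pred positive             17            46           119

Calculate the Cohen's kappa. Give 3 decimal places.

0.420

Observed agreement pₒ = trace/N = 423/689 = 0.6139
Expected agreement pₑ = Σ (rowᵢ·colᵢ)/N² = (147·233 + 283·274 + 259·182)/689² = 0.3348
κ = (pₒ − pₑ)/(1 − pₑ) = (0.6139 − 0.3348)/(1 − 0.3348) = 0.420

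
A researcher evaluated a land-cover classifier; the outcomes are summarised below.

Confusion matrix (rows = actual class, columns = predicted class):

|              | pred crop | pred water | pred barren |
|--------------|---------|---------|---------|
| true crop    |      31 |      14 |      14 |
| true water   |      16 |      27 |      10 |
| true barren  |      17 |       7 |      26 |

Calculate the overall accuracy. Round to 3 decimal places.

Accuracy = trace / total = (31+27+26=84) / 162 = 84/162 = 0.519

0.519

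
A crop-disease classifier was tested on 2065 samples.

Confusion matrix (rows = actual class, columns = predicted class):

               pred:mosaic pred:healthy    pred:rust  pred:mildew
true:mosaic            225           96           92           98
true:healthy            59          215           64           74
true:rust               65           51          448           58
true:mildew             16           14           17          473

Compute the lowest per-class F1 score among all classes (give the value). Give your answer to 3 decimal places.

Per-class F1 score (2·TP/(2·TP+FP+FN)):
  mosaic: TP=225, FP=59+65+16=140, FN=96+92+98=286 → 450/876 = 0.5137
  healthy: TP=215, FP=96+51+14=161, FN=59+64+74=197 → 430/788 = 0.5457
  rust: TP=448, FP=92+64+17=173, FN=65+51+58=174 → 896/1243 = 0.7208
  mildew: TP=473, FP=98+74+58=230, FN=16+14+17=47 → 946/1223 = 0.7735
Lowest is class 'mosaic' with F1 score = 0.514.

0.514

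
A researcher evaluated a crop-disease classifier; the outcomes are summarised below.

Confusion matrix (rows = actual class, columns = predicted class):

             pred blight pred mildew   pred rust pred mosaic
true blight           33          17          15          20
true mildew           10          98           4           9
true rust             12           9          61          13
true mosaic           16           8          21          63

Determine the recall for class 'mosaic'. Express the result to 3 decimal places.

One-vs-rest for 'mosaic': TP = diagonal; FP = other classes predicted 'mosaic'; FN = 'mosaic' predicted as other.
recall = TP/(TP+FN).
mosaic: TP=63, FN=16+8+21=45 → 63/108 = 0.5833

0.583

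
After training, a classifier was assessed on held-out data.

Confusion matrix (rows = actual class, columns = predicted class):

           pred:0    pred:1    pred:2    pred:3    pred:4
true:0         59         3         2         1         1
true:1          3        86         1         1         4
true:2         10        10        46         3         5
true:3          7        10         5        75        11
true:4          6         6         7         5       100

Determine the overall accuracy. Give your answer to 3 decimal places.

0.784

Accuracy = trace / total = (59+86+46+75+100=366) / 467 = 366/467 = 0.784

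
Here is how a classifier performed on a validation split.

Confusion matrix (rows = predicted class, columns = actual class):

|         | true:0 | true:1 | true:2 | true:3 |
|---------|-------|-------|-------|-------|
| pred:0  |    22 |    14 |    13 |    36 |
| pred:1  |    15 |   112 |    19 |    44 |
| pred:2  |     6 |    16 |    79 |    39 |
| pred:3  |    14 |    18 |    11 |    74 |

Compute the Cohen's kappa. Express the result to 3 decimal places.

0.374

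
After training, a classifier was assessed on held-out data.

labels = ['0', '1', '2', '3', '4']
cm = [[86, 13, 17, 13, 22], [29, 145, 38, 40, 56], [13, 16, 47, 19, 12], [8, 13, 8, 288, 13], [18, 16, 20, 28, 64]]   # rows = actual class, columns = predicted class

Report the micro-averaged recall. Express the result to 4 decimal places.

Micro-averaging pools counts across classes: ΣTP=630, ΣFP=412, ΣFN=412.
Micro-recall = TP/(TP+FN) on pooled counts = 0.6046 (equals overall accuracy in single-label multiclass).

0.6046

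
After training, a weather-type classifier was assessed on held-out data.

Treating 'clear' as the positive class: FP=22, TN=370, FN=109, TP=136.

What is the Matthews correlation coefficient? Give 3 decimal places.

0.562

MCC = (TP·TN − FP·FN) / √((TP+FP)(TP+FN)(TN+FP)(TN+FN))
Numerator = 136·370 − 22·109 = 47922
Denominator = √(158·245·392·479) = √7268499280 = 85255.4941
MCC = 47922 / 85255.4941 = 0.562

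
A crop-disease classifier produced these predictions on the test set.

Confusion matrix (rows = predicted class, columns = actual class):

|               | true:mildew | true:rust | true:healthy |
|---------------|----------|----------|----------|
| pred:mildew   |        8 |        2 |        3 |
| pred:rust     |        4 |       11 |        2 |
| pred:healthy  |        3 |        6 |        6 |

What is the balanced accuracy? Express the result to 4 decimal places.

Balanced accuracy = mean of per-class recall.
  mildew: recall = 8/15 = 0.53333
  rust: recall = 11/19 = 0.57895
  healthy: recall = 6/11 = 0.54545
Mean = (0.53333 + 0.57895 + 0.54545) / 3 = 0.5526

0.5526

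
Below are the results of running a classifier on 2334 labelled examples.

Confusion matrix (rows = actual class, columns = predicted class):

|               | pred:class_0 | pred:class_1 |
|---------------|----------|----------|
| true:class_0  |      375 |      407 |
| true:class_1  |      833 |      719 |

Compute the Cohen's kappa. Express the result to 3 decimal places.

-0.050

Observed agreement pₒ = trace/N = 1094/2334 = 0.4687
Expected agreement pₑ = Σ (rowᵢ·colᵢ)/N² = (782·1208 + 1552·1126)/2334² = 0.4942
κ = (pₒ − pₑ)/(1 − pₑ) = (0.4687 − 0.4942)/(1 − 0.4942) = -0.050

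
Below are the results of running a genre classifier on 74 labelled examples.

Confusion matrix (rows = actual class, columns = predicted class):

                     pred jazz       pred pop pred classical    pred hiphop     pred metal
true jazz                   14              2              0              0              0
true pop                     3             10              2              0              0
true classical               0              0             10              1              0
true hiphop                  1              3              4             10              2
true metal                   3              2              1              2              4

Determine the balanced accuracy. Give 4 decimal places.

0.6568

Balanced accuracy = mean of per-class recall.
  jazz: recall = 14/16 = 0.87500
  pop: recall = 10/15 = 0.66667
  classical: recall = 10/11 = 0.90909
  hiphop: recall = 10/20 = 0.50000
  metal: recall = 4/12 = 0.33333
Mean = (0.87500 + 0.66667 + 0.90909 + 0.50000 + 0.33333) / 5 = 0.6568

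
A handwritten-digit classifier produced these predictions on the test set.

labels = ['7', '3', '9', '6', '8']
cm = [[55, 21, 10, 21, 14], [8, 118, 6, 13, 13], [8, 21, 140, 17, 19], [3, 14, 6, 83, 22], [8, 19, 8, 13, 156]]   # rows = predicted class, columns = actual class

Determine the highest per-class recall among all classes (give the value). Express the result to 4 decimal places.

Per-class recall (TP/(TP+FN)):
  7: TP=55, FN=8+8+3+8=27 → 55/82 = 0.67073
  3: TP=118, FN=21+21+14+19=75 → 118/193 = 0.61140
  9: TP=140, FN=10+6+6+8=30 → 140/170 = 0.82353
  6: TP=83, FN=21+13+17+13=64 → 83/147 = 0.56463
  8: TP=156, FN=14+13+19+22=68 → 156/224 = 0.69643
Highest is class '9' with recall = 0.8235.

0.8235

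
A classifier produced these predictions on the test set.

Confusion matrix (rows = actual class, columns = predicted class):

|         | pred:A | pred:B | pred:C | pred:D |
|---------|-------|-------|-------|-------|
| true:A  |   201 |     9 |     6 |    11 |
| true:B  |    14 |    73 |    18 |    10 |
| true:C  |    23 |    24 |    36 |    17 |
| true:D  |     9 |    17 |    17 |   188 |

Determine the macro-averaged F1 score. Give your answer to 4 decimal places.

0.6728

Per-class F1 score (2·TP/(2·TP+FP+FN)):
  A: TP=201, FP=14+23+9=46, FN=9+6+11=26 → 402/474 = 0.84810
  B: TP=73, FP=9+24+17=50, FN=14+18+10=42 → 146/238 = 0.61345
  C: TP=36, FP=6+18+17=41, FN=23+24+17=64 → 72/177 = 0.40678
  D: TP=188, FP=11+10+17=38, FN=9+17+17=43 → 376/457 = 0.82276
Macro-F1 score = mean = (0.84810 + 0.61345 + 0.40678 + 0.82276) / 4 = 0.6728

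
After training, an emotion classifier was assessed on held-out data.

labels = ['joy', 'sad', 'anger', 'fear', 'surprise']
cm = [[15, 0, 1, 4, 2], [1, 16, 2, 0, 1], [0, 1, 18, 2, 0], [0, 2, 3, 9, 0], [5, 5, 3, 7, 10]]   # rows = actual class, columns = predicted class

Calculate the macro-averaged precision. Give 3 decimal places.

Per-class precision (TP/(TP+FP)):
  joy: TP=15, FP=1+0+0+5=6 → 15/21 = 0.7143
  sad: TP=16, FP=0+1+2+5=8 → 16/24 = 0.6667
  anger: TP=18, FP=1+2+3+3=9 → 18/27 = 0.6667
  fear: TP=9, FP=4+0+2+7=13 → 9/22 = 0.4091
  surprise: TP=10, FP=2+1+0+0=3 → 10/13 = 0.7692
Macro-precision = mean = (0.7143 + 0.6667 + 0.6667 + 0.4091 + 0.7692) / 5 = 0.645

0.645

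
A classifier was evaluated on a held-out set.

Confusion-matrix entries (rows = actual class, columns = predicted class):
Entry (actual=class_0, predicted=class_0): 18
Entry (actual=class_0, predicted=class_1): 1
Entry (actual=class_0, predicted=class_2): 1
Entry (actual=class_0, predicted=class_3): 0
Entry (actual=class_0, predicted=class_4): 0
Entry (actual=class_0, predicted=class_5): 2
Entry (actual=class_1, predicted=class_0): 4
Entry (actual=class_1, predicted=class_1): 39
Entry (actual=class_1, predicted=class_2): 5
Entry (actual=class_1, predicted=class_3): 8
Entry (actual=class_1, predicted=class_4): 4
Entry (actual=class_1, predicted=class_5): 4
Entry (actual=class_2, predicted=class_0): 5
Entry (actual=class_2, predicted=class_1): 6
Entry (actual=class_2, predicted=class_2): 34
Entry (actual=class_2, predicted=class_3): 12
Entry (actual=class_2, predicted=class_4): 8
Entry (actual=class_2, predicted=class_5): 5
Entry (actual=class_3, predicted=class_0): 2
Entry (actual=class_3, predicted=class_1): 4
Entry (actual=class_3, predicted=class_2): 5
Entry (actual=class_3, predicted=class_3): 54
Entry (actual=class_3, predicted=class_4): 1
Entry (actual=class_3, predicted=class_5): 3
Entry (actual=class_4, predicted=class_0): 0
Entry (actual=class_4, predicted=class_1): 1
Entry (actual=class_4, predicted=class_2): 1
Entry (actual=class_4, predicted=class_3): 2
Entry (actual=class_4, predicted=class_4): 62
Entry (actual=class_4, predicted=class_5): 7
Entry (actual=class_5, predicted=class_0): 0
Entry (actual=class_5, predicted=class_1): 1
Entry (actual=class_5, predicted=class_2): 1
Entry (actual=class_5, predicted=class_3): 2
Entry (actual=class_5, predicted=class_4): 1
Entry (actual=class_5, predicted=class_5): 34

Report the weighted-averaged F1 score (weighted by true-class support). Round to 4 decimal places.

Per-class F1 score (2·TP/(2·TP+FP+FN)):
  class_0: TP=18, FP=4+5+2+0+0=11, FN=1+1+0+0+2=4 → 36/51 = 0.70588
  class_1: TP=39, FP=1+6+4+1+1=13, FN=4+5+8+4+4=25 → 78/116 = 0.67241
  class_2: TP=34, FP=1+5+5+1+1=13, FN=5+6+12+8+5=36 → 68/117 = 0.58120
  class_3: TP=54, FP=0+8+12+2+2=24, FN=2+4+5+1+3=15 → 108/147 = 0.73469
  class_4: TP=62, FP=0+4+8+1+1=14, FN=0+1+1+2+7=11 → 124/149 = 0.83221
  class_5: TP=34, FP=2+4+5+3+7=21, FN=0+1+1+2+1=5 → 68/94 = 0.72340
Weighted-F1 score = Σ (supportᵢ/N)·F1 scoreᵢ with N=337: (22/337)·0.70588 + (64/337)·0.67241 + (70/337)·0.58120 + (69/337)·0.73469 + (73/337)·0.83221 + (39/337)·0.72340 = 0.7089

0.7089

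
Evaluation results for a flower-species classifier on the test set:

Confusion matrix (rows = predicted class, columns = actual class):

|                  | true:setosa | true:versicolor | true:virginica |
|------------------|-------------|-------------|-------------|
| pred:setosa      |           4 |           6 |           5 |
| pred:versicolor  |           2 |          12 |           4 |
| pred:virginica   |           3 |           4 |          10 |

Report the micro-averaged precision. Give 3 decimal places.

Micro-averaging pools counts across classes: ΣTP=26, ΣFP=24, ΣFN=24.
Micro-precision = TP/(TP+FP) on pooled counts = 0.520 (equals overall accuracy in single-label multiclass).

0.520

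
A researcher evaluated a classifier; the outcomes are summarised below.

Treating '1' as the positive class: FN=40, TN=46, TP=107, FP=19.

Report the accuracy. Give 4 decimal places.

Accuracy = (TP+TN)/N = (107+46)/212 = 0.7217

0.7217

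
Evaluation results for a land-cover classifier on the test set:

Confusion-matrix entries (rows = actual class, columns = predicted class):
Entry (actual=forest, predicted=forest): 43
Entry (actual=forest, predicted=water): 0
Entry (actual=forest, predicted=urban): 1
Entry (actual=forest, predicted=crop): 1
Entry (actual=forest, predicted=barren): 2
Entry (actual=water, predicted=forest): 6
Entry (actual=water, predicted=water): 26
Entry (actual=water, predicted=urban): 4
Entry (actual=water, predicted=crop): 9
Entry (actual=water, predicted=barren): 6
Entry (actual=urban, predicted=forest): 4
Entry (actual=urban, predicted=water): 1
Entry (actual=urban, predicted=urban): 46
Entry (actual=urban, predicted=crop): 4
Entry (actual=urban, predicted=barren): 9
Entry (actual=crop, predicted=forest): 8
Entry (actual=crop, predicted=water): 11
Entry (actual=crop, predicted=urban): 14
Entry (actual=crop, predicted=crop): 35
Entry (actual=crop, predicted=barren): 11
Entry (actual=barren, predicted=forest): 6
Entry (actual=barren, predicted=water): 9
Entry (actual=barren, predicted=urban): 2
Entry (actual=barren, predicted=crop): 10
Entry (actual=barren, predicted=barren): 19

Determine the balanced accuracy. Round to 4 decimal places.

0.5999

Balanced accuracy = mean of per-class recall.
  forest: recall = 43/47 = 0.91489
  water: recall = 26/51 = 0.50980
  urban: recall = 46/64 = 0.71875
  crop: recall = 35/79 = 0.44304
  barren: recall = 19/46 = 0.41304
Mean = (0.91489 + 0.50980 + 0.71875 + 0.44304 + 0.41304) / 5 = 0.5999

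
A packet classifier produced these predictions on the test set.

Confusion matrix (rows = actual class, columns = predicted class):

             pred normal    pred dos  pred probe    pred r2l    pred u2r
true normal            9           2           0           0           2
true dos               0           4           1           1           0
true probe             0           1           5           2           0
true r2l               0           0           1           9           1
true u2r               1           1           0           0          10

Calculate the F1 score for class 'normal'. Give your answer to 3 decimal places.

0.783

Take TP from the diagonal, FP from the rest of the 'normal' prediction marginal, FN from the rest of the 'normal' actual marginal.
F1 score = 2·TP/(2·TP+FP+FN).
normal: TP=9, FP=0+0+0+1=1, FN=2+0+0+2=4 → 18/23 = 0.7826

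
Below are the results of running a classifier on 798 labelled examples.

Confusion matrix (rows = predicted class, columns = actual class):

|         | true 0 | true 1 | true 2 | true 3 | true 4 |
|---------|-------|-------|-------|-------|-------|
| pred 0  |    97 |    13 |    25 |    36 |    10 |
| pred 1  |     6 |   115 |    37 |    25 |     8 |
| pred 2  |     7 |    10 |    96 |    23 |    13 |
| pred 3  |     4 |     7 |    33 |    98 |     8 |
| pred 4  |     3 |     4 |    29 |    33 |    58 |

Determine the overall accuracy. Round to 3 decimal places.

0.581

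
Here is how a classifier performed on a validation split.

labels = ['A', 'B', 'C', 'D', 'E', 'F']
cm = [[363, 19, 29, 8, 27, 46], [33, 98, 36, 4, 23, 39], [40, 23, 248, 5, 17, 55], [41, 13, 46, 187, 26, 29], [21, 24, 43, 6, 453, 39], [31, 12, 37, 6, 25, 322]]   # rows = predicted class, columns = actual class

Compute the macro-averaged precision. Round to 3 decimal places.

0.644

Per-class precision (TP/(TP+FP)):
  A: TP=363, FP=19+29+8+27+46=129 → 363/492 = 0.7378
  B: TP=98, FP=33+36+4+23+39=135 → 98/233 = 0.4206
  C: TP=248, FP=40+23+5+17+55=140 → 248/388 = 0.6392
  D: TP=187, FP=41+13+46+26+29=155 → 187/342 = 0.5468
  E: TP=453, FP=21+24+43+6+39=133 → 453/586 = 0.7730
  F: TP=322, FP=31+12+37+6+25=111 → 322/433 = 0.7436
Macro-precision = mean = (0.7378 + 0.4206 + 0.6392 + 0.5468 + 0.7730 + 0.7436) / 6 = 0.644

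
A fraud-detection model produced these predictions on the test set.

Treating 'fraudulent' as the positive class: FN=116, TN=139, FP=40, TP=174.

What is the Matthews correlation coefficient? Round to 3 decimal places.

0.367

MCC = (TP·TN − FP·FN) / √((TP+FP)(TP+FN)(TN+FP)(TN+FN))
Numerator = 174·139 − 40·116 = 19546
Denominator = √(214·290·179·255) = √2832728700 = 53223.3849
MCC = 19546 / 53223.3849 = 0.367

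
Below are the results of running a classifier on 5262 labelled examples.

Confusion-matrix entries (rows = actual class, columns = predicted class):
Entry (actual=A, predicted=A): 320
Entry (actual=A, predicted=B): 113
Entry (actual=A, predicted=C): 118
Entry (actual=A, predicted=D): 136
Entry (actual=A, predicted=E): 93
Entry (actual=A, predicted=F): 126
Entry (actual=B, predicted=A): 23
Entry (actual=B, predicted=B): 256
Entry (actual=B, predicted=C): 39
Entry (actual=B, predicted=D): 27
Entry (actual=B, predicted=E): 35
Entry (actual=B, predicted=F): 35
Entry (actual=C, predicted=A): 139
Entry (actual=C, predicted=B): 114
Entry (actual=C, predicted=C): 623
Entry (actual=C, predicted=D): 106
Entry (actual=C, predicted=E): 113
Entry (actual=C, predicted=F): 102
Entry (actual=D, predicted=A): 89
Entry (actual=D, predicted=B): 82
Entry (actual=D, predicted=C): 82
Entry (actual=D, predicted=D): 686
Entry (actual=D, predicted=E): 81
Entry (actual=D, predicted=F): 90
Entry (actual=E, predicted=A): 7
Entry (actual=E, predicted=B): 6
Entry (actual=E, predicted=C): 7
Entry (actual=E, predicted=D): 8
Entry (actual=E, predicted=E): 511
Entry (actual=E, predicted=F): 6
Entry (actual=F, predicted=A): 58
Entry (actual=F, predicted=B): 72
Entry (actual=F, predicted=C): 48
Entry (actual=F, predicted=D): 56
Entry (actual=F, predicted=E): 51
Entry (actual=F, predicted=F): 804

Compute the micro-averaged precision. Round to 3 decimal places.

Micro-averaging pools counts across classes: ΣTP=3200, ΣFP=2062, ΣFN=2062.
Micro-precision = TP/(TP+FP) on pooled counts = 0.608 (equals overall accuracy in single-label multiclass).

0.608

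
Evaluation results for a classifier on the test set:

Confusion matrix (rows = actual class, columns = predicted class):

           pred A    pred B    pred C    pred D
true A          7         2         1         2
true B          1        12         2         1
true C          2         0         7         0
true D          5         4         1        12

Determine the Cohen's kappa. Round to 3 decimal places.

Observed agreement pₒ = trace/N = 38/59 = 0.6441
Expected agreement pₑ = Σ (rowᵢ·colᵢ)/N² = (12·15 + 16·18 + 9·11 + 22·15)/59² = 0.2577
κ = (pₒ − pₑ)/(1 − pₑ) = (0.6441 − 0.2577)/(1 − 0.2577) = 0.521

0.521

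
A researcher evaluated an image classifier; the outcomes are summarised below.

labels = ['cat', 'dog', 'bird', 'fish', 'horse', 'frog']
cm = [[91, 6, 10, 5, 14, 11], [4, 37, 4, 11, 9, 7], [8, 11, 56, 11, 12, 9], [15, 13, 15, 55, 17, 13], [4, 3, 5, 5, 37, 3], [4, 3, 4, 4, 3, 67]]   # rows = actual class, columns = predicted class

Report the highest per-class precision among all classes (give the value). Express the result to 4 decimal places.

0.7222

Per-class precision (TP/(TP+FP)):
  cat: TP=91, FP=4+8+15+4+4=35 → 91/126 = 0.72222
  dog: TP=37, FP=6+11+13+3+3=36 → 37/73 = 0.50685
  bird: TP=56, FP=10+4+15+5+4=38 → 56/94 = 0.59574
  fish: TP=55, FP=5+11+11+5+4=36 → 55/91 = 0.60440
  horse: TP=37, FP=14+9+12+17+3=55 → 37/92 = 0.40217
  frog: TP=67, FP=11+7+9+13+3=43 → 67/110 = 0.60909
Highest is class 'cat' with precision = 0.7222.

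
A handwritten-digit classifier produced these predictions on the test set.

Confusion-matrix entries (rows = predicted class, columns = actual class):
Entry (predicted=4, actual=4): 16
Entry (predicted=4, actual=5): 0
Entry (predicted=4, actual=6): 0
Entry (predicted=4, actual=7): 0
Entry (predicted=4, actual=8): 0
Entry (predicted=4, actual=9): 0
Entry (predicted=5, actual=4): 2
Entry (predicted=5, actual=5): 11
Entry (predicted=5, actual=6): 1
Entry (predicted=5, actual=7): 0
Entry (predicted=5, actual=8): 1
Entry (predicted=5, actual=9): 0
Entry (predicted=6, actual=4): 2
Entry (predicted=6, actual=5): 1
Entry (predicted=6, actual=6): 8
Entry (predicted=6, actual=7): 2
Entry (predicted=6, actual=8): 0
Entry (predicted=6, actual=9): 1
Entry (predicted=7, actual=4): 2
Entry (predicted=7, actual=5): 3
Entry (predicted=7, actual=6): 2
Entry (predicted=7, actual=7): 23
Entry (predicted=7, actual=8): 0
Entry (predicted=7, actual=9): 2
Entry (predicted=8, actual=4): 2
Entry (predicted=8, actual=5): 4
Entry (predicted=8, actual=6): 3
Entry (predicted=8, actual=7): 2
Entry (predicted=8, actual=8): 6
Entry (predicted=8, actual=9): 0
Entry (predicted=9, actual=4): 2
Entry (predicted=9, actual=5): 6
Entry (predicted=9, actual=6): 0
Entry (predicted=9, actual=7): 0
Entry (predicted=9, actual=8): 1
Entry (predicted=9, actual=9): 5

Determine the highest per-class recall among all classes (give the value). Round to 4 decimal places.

0.8519

Per-class recall (TP/(TP+FN)):
  4: TP=16, FN=2+2+2+2+2=10 → 16/26 = 0.61538
  5: TP=11, FN=0+1+3+4+6=14 → 11/25 = 0.44000
  6: TP=8, FN=0+1+2+3+0=6 → 8/14 = 0.57143
  7: TP=23, FN=0+0+2+2+0=4 → 23/27 = 0.85185
  8: TP=6, FN=0+1+0+0+1=2 → 6/8 = 0.75000
  9: TP=5, FN=0+0+1+2+0=3 → 5/8 = 0.62500
Highest is class '7' with recall = 0.8519.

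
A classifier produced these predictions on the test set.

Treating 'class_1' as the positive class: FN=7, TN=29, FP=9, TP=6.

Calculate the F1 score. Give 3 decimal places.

0.429

Precision = TP/(TP+FP) = 6/15 = 0.4000
Recall = TP/(TP+FN) = 6/13 = 0.4615
F1 = 2·TP/(2·TP+FP+FN) = 12/28 = 0.429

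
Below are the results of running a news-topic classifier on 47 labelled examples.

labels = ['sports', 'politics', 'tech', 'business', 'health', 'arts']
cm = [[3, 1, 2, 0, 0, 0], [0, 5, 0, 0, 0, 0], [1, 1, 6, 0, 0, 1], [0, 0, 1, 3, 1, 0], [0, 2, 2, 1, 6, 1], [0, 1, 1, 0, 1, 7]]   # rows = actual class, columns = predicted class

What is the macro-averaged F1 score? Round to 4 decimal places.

0.6403

Per-class F1 score (2·TP/(2·TP+FP+FN)):
  sports: TP=3, FP=0+1+0+0+0=1, FN=1+2+0+0+0=3 → 6/10 = 0.60000
  politics: TP=5, FP=1+1+0+2+1=5, FN=0+0+0+0+0=0 → 10/15 = 0.66667
  tech: TP=6, FP=2+0+1+2+1=6, FN=1+1+0+0+1=3 → 12/21 = 0.57143
  business: TP=3, FP=0+0+0+1+0=1, FN=0+0+1+1+0=2 → 6/9 = 0.66667
  health: TP=6, FP=0+0+0+1+1=2, FN=0+2+2+1+1=6 → 12/20 = 0.60000
  arts: TP=7, FP=0+0+1+0+1=2, FN=0+1+1+0+1=3 → 14/19 = 0.73684
Macro-F1 score = mean = (0.60000 + 0.66667 + 0.57143 + 0.66667 + 0.60000 + 0.73684) / 6 = 0.6403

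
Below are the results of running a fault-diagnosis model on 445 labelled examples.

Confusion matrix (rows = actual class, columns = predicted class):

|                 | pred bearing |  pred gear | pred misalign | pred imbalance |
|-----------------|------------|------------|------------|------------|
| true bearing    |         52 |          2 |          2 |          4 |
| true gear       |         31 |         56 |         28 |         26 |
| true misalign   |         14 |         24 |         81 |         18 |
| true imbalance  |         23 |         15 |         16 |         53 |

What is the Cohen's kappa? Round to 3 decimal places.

0.393

Observed agreement pₒ = trace/N = 242/445 = 0.5438
Expected agreement pₑ = Σ (rowᵢ·colᵢ)/N² = (60·120 + 141·97 + 137·127 + 107·101)/445² = 0.2479
κ = (pₒ − pₑ)/(1 − pₑ) = (0.5438 − 0.2479)/(1 − 0.2479) = 0.393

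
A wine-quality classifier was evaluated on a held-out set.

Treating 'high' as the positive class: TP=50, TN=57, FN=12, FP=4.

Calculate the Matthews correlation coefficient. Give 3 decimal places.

0.746

MCC = (TP·TN − FP·FN) / √((TP+FP)(TP+FN)(TN+FP)(TN+FN))
Numerator = 50·57 − 4·12 = 2802
Denominator = √(54·62·61·69) = √14091732 = 3753.8956
MCC = 2802 / 3753.8956 = 0.746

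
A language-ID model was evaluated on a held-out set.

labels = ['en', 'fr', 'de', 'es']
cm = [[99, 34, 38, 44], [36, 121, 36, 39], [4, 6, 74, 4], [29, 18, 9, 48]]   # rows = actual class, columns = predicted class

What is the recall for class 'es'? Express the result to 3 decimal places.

0.462

Take TP from the diagonal, FP from the rest of the 'es' prediction marginal, FN from the rest of the 'es' actual marginal.
recall = TP/(TP+FN).
es: TP=48, FN=29+18+9=56 → 48/104 = 0.4615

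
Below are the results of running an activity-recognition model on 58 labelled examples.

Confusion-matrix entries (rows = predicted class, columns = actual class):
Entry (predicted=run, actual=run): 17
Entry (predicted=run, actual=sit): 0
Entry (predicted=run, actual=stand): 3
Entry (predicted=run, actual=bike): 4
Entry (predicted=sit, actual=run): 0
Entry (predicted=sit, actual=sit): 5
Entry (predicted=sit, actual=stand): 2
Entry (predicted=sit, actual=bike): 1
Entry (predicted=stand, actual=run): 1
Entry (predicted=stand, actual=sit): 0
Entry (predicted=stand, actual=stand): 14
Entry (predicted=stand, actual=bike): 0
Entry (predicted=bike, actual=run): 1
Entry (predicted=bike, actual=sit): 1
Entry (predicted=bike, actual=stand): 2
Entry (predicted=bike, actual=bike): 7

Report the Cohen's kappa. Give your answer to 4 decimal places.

Observed agreement pₒ = trace/N = 43/58 = 0.74138
Expected agreement pₑ = Σ (rowᵢ·colᵢ)/N² = (19·24 + 6·8 + 21·15 + 12·11)/58² = 0.28270
κ = (pₒ − pₑ)/(1 − pₑ) = (0.74138 − 0.28270)/(1 − 0.28270) = 0.6395

0.6395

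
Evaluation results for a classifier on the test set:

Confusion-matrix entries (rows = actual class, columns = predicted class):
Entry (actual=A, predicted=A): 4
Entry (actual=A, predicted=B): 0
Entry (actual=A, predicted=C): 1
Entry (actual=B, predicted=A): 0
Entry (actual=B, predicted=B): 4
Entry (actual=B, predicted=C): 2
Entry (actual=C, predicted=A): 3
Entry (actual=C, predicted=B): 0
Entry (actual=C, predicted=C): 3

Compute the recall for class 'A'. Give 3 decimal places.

0.800

One-vs-rest for 'A': TP = diagonal; FP = other classes predicted 'A'; FN = 'A' predicted as other.
recall = TP/(TP+FN).
A: TP=4, FN=0+1=1 → 4/5 = 0.8000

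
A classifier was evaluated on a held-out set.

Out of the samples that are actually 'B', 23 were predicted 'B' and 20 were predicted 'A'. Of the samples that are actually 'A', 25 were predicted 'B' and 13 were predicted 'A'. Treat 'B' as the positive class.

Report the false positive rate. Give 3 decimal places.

0.658

FPR = FP/(FP+TN) = 25/(25+13) = 0.658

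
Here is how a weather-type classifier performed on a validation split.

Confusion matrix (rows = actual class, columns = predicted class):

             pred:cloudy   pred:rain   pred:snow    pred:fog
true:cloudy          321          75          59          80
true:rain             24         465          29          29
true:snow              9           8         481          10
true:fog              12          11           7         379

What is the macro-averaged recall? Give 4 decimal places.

0.8309

Per-class recall (TP/(TP+FN)):
  cloudy: TP=321, FN=75+59+80=214 → 321/535 = 0.60000
  rain: TP=465, FN=24+29+29=82 → 465/547 = 0.85009
  snow: TP=481, FN=9+8+10=27 → 481/508 = 0.94685
  fog: TP=379, FN=12+11+7=30 → 379/409 = 0.92665
Macro-recall = mean = (0.60000 + 0.85009 + 0.94685 + 0.92665) / 4 = 0.8309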